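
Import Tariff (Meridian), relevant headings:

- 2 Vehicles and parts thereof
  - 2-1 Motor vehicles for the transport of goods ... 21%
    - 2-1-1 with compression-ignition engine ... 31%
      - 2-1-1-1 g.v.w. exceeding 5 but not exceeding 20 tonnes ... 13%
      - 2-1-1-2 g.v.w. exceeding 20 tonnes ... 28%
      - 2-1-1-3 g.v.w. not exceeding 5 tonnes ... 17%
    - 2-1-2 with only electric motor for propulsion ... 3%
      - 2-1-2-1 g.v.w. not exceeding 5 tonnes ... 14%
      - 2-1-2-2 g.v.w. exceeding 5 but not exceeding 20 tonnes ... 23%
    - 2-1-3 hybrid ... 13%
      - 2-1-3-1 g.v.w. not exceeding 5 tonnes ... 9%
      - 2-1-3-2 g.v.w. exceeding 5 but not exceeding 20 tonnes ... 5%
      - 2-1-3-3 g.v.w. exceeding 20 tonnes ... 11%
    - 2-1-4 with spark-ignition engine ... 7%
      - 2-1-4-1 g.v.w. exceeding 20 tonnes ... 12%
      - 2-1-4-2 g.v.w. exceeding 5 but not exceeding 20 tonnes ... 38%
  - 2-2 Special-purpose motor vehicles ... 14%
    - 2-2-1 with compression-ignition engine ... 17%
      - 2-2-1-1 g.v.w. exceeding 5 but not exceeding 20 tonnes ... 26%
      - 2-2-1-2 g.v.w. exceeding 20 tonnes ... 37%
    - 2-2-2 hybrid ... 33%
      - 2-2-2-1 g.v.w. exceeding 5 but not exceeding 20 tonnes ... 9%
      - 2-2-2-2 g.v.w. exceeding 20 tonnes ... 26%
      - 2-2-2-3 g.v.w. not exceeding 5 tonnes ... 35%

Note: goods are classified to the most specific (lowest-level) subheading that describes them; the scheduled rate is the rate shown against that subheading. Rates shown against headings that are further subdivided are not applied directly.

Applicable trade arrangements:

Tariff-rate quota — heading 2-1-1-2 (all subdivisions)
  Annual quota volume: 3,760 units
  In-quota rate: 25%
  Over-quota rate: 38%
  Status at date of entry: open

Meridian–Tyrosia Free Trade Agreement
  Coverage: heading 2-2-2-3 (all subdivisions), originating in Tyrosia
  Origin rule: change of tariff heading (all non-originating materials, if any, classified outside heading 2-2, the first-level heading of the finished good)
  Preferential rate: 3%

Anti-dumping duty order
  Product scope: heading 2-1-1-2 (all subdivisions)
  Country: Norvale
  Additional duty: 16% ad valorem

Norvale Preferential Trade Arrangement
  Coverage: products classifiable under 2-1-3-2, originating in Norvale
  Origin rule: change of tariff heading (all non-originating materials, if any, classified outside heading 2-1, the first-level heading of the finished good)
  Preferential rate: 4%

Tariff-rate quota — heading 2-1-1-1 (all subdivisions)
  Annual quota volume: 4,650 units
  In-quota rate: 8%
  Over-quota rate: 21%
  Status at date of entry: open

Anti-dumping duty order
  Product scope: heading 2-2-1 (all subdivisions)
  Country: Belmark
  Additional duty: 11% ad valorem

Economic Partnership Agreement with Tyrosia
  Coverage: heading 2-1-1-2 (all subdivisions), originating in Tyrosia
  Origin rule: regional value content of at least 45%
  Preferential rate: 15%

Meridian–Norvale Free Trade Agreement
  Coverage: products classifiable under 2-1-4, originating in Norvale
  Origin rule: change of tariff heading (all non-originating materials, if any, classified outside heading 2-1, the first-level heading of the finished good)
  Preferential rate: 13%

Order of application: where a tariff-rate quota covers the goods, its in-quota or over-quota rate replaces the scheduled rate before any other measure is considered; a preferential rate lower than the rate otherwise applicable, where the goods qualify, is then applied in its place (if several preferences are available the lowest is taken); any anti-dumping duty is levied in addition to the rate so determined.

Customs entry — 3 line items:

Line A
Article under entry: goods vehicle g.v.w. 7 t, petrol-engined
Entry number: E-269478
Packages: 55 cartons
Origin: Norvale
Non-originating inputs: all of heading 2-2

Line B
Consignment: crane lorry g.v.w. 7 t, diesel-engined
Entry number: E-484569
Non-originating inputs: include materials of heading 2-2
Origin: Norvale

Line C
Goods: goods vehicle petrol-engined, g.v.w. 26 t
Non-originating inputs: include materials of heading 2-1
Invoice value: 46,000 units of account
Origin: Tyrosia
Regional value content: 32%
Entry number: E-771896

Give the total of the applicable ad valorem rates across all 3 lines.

Line A: goods vehicle → 2-1; petrol-engined → 2-1-4; g.v.w. 7 t → 2-1-4-2. Scheduled 38%. Norvale agreement on 2-1-3-2: 2-1-4-2 not covered; Norvale agreement on 2-1-4: CTH met → 13% available; preferential 13%. → 13%.
Line B: crane lorry → 2-2; diesel-engined → 2-2-1; g.v.w. 7 t → 2-2-1-1. Scheduled 26%. Norvale agreement on 2-1-3-2: 2-2-1-1 not covered; Norvale agreement on 2-1-4: 2-2-1-1 not covered. → 26%.
Line C: goods vehicle → 2-1; petrol-engined → 2-1-4; g.v.w. 26 t → 2-1-4-1. Scheduled 12%. Tyrosia agreement on 2-2-2-3: 2-1-4-1 not covered; Tyrosia agreement on 2-1-1-2: 2-1-4-1 not covered. → 12%.
Sum: 13% + 26% + 12% = 51%.

51%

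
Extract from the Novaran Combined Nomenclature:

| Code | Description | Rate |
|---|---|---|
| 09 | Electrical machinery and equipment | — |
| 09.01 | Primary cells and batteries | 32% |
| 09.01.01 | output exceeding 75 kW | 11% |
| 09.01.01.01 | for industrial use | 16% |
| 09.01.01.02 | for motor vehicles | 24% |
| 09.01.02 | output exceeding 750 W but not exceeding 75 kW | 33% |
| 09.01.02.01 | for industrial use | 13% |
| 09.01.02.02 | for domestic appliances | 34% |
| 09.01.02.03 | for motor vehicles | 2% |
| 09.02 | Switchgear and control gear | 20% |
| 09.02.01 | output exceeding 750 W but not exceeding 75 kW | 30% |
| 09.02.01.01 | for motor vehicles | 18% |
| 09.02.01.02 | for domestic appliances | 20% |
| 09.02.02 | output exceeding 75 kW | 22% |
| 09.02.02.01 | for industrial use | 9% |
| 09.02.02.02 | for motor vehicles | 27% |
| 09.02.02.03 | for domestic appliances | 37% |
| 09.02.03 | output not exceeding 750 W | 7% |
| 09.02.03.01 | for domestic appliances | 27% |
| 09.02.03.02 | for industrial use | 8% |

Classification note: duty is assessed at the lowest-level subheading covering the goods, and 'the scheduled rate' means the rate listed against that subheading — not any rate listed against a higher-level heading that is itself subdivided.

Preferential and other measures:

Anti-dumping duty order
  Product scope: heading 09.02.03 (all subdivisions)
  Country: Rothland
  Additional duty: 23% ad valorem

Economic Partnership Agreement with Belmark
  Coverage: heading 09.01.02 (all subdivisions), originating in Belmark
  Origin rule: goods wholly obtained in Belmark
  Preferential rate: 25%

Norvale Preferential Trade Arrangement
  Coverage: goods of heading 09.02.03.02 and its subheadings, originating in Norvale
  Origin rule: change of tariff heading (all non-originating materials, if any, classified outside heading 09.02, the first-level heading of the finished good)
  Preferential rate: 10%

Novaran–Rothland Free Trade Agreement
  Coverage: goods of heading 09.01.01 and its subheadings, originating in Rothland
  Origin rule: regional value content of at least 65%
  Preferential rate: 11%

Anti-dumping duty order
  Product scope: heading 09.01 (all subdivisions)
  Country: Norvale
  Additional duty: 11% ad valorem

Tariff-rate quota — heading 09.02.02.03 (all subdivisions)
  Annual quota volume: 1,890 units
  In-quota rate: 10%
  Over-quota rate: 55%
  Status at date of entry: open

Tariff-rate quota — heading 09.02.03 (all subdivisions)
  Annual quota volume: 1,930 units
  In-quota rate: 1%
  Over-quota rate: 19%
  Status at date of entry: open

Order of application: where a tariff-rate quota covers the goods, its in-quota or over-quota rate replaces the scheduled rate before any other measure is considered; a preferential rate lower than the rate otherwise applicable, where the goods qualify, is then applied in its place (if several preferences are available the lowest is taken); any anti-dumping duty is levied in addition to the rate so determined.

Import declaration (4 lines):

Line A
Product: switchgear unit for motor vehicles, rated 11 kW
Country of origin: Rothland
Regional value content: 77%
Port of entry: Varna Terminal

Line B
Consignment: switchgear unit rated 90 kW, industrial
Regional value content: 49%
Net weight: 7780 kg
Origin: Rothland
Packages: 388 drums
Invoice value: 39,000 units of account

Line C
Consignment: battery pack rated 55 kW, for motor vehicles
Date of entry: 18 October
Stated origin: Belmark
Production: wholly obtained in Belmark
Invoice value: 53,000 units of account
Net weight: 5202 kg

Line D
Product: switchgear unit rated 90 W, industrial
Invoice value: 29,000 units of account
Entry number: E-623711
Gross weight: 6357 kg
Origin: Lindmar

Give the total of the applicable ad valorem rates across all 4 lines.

30%

Line A: switchgear unit → 09.02; rated 11 kW → 09.02.01; for motor vehicles → 09.02.01.01. Scheduled 18%. Rothland agreement on 09.01.01: 09.02.01.01 not covered. → 18%.
Line B: switchgear unit → 09.02; rated 90 kW → 09.02.02; industrial → 09.02.02.01. Scheduled 9%. Rothland agreement on 09.01.01: 09.02.02.01 not covered. → 9%.
Line C: battery pack → 09.01; rated 55 kW → 09.01.02; for motor vehicles → 09.01.02.03. Scheduled 2%. Belmark agreement on 09.01.02: wholly obtained → 25% available; preference 25% not lower than 2% → no reduction. → 2%.
Line D: switchgear unit → 09.02; rated 90 W → 09.02.03; industrial → 09.02.03.02. Scheduled 8%. quota on 09.02.03 open → in-quota 1%. → 1%.
Sum: 18% + 9% + 2% + 1% = 30%.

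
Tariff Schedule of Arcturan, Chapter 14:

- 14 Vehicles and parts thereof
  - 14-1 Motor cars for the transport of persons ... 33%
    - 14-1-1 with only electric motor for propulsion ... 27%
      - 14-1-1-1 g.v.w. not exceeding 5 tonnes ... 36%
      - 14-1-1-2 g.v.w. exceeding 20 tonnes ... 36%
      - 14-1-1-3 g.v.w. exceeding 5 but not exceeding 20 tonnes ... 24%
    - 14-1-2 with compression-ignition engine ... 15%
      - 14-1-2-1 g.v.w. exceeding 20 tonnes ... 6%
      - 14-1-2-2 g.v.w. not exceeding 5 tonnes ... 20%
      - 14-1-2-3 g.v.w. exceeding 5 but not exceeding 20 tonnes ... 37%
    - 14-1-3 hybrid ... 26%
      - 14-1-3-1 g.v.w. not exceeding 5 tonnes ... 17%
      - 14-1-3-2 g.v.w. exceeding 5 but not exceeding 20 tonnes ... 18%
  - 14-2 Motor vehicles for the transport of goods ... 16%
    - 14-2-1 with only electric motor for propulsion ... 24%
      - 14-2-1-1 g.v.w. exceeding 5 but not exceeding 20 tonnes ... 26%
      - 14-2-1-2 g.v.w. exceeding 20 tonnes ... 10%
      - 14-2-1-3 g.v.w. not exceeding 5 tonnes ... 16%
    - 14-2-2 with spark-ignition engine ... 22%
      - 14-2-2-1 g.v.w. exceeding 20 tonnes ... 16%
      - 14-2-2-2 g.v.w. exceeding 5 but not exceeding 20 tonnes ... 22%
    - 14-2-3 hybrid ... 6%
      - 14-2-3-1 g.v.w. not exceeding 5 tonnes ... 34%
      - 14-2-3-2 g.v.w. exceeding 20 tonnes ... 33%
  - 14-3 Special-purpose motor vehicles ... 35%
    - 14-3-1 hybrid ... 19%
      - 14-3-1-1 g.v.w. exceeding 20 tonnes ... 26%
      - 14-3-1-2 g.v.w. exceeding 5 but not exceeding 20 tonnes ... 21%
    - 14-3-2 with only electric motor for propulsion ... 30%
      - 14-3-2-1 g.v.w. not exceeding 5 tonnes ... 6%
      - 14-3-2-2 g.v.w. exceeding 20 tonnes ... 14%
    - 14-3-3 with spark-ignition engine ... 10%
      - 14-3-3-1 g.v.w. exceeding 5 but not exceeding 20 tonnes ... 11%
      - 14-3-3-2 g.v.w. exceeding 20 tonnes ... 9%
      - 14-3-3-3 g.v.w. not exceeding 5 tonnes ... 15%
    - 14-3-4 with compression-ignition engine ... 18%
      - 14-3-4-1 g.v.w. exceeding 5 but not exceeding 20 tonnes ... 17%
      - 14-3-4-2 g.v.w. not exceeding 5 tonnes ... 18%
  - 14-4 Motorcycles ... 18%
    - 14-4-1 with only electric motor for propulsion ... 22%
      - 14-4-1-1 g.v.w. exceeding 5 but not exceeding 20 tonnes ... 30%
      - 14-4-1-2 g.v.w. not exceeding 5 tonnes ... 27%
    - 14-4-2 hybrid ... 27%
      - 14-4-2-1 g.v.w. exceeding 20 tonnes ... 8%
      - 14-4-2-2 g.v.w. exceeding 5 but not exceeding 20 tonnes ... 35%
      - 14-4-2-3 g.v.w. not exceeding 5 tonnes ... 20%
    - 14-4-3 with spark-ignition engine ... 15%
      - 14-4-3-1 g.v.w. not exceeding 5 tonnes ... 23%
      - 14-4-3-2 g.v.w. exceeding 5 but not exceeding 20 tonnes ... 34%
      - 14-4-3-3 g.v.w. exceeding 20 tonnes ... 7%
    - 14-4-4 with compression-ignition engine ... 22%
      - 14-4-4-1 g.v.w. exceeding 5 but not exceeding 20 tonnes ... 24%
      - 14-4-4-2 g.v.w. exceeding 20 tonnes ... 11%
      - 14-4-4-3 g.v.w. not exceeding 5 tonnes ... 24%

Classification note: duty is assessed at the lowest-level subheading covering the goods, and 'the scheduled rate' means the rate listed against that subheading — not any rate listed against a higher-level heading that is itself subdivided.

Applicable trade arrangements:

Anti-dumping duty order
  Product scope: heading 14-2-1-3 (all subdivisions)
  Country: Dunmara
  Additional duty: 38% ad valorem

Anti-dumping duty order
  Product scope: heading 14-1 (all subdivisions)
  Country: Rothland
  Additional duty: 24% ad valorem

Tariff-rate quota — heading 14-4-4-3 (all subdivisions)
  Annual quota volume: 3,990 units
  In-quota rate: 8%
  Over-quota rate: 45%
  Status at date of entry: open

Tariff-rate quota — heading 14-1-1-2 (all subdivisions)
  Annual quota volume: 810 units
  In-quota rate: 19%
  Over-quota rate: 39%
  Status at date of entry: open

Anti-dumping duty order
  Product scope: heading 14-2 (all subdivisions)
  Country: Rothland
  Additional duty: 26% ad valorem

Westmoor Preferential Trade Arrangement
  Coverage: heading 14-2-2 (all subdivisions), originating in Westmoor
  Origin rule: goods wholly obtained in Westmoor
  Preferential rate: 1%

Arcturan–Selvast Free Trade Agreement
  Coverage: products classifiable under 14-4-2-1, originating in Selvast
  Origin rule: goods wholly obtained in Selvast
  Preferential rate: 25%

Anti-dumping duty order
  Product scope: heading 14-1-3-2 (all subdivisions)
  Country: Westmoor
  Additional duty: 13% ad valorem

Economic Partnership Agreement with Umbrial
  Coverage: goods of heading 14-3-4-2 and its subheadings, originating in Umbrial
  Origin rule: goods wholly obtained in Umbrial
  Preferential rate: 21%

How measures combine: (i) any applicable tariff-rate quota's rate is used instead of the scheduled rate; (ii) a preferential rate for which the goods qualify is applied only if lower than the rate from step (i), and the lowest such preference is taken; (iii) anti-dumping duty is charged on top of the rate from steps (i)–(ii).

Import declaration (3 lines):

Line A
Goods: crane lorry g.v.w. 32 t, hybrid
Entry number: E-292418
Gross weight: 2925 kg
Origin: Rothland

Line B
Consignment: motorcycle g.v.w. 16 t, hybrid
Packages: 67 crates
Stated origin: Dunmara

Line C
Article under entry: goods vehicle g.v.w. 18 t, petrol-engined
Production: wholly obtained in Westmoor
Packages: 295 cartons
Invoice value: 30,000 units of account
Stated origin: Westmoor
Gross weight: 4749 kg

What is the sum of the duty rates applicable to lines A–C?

62%

Line A: crane lorry → 14-3; hybrid → 14-3-1; g.v.w. 32 t → 14-3-1-1. Scheduled 26%. No special measure applies. → 26%.
Line B: motorcycle → 14-4; hybrid → 14-4-2; g.v.w. 16 t → 14-4-2-2. Scheduled 35%. No special measure applies. → 35%.
Line C: goods vehicle → 14-2; petrol-engined → 14-2-2; g.v.w. 18 t → 14-2-2-2. Scheduled 22%. Westmoor agreement on 14-2-2: wholly obtained → 1% available; preferential 1%. → 1%.
Sum: 26% + 35% + 1% = 62%.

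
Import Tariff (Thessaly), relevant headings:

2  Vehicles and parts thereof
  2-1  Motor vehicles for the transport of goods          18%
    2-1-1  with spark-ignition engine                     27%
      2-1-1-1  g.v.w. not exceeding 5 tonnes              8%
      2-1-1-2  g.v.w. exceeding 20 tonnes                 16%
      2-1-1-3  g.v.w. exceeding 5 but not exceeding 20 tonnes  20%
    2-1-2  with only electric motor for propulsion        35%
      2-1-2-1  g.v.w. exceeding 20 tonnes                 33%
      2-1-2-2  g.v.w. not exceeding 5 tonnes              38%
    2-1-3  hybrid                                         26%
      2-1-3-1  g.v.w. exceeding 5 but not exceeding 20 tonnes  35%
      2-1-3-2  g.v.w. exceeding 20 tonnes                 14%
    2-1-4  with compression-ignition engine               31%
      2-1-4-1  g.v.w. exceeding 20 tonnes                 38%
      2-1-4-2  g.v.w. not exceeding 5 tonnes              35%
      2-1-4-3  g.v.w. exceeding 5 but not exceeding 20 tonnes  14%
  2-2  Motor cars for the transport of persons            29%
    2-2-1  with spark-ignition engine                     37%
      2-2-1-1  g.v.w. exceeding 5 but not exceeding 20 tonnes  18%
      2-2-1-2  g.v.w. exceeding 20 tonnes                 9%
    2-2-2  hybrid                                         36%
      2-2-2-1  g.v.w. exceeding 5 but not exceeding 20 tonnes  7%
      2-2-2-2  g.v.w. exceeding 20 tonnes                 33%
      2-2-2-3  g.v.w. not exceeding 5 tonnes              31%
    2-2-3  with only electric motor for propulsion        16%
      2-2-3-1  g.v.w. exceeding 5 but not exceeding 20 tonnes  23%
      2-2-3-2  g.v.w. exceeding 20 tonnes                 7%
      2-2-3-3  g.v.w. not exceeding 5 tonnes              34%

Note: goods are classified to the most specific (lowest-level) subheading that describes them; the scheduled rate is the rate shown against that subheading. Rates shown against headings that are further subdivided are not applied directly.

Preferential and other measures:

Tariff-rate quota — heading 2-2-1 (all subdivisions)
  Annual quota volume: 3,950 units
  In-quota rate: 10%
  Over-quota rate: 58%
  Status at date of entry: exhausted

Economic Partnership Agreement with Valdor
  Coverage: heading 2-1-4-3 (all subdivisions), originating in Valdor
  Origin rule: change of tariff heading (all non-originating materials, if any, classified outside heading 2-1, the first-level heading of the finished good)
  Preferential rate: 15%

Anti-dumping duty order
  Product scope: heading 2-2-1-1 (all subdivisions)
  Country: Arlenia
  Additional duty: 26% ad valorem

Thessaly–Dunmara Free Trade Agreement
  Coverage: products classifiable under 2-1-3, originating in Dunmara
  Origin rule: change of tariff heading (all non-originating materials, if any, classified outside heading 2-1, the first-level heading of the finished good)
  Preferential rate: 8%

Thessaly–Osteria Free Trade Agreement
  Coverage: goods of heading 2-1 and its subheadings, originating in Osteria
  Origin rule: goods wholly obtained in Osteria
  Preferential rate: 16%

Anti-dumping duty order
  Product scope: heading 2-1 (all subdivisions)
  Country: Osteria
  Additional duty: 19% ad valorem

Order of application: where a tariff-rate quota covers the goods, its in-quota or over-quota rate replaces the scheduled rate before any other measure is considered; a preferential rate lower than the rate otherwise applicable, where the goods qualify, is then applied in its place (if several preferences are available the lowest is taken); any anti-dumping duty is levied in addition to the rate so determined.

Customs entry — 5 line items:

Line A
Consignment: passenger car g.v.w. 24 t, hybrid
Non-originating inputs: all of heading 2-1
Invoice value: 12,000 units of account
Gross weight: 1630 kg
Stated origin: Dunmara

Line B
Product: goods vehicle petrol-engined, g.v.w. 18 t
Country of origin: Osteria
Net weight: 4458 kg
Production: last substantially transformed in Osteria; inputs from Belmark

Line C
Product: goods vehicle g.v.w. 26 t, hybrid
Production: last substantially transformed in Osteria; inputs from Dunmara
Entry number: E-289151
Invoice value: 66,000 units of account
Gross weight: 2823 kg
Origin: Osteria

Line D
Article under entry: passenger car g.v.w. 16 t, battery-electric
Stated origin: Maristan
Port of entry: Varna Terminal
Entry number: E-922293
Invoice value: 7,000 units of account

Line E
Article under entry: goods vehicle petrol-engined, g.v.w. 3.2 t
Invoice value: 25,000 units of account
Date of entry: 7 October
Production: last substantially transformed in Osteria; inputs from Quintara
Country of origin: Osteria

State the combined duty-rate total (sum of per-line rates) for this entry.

155%

Line A: passenger car → 2-2; hybrid → 2-2-2; g.v.w. 24 t → 2-2-2-2. Scheduled 33%. Dunmara agreement on 2-1-3: 2-2-2-2 not covered. → 33%.
Line B: goods vehicle → 2-1; petrol-engined → 2-1-1; g.v.w. 18 t → 2-1-1-3. Scheduled 20%. Osteria agreement on 2-1: not wholly obtained; anti-dumping (Osteria, 2-1): +19%; total 20% + 19% = 39%. → 39%.
Line C: goods vehicle → 2-1; hybrid → 2-1-3; g.v.w. 26 t → 2-1-3-2. Scheduled 14%. Osteria agreement on 2-1: not wholly obtained; anti-dumping (Osteria, 2-1): +19%; total 14% + 19% = 33%. → 33%.
Line D: passenger car → 2-2; battery-electric → 2-2-3; g.v.w. 16 t → 2-2-3-1. Scheduled 23%. No special measure applies. → 23%.
Line E: goods vehicle → 2-1; petrol-engined → 2-1-1; g.v.w. 3.2 t → 2-1-1-1. Scheduled 8%. Osteria agreement on 2-1: not wholly obtained; anti-dumping (Osteria, 2-1): +19%; total 8% + 19% = 27%. → 27%.
Sum: 33% + 39% + 33% + 23% + 27% = 155%.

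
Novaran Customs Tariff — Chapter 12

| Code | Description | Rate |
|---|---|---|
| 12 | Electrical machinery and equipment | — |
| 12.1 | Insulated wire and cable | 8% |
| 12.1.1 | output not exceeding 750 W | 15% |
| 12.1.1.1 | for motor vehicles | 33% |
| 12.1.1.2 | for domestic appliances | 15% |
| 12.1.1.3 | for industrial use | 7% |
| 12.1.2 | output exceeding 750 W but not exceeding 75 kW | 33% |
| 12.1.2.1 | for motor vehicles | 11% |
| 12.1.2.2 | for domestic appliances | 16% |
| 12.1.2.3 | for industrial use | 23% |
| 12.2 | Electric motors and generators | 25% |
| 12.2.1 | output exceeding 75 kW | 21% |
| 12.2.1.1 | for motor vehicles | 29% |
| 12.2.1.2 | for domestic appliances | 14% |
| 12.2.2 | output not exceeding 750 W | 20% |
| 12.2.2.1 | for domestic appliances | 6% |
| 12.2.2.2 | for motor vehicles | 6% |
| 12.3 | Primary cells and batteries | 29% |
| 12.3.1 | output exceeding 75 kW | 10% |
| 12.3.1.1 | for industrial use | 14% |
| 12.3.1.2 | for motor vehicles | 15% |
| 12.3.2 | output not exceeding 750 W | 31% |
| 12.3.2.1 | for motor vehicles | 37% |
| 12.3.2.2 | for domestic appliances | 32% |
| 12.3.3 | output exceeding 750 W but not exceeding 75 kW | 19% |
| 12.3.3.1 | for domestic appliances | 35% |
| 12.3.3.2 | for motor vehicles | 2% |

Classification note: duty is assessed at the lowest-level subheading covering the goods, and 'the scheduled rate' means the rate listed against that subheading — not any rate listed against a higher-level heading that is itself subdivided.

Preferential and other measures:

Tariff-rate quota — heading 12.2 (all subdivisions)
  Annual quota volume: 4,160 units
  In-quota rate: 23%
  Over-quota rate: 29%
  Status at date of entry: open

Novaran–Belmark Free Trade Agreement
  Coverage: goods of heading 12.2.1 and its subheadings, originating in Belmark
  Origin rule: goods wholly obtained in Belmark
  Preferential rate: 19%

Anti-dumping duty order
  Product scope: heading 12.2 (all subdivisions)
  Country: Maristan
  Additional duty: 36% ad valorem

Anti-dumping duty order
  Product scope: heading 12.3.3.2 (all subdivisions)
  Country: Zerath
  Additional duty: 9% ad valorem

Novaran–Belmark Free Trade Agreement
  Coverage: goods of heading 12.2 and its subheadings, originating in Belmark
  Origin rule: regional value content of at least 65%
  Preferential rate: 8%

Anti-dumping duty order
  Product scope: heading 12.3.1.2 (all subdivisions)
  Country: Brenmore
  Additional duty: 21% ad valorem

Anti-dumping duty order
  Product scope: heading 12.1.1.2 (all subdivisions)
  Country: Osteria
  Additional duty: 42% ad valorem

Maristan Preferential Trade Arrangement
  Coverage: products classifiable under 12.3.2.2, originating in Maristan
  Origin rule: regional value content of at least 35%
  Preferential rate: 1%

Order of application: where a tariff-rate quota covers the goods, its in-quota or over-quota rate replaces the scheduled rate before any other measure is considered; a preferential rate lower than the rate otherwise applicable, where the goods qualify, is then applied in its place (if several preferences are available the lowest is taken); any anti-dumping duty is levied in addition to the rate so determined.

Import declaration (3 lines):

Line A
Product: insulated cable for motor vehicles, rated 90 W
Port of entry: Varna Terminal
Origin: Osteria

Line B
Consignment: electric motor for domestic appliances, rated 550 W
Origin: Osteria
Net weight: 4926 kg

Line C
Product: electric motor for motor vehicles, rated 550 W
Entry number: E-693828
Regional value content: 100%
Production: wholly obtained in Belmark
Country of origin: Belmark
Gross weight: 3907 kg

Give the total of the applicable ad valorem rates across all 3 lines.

Line A: insulated cable → 12.1; rated 90 W → 12.1.1; for motor vehicles → 12.1.1.1. Scheduled 33%. No special measure applies. → 33%.
Line B: electric motor → 12.2; rated 550 W → 12.2.2; for domestic appliances → 12.2.2.1. Scheduled 6%. quota on 12.2 open → in-quota 23%. → 23%.
Line C: electric motor → 12.2; rated 550 W → 12.2.2; for motor vehicles → 12.2.2.2. Scheduled 6%. quota on 12.2 open → in-quota 23%; Belmark agreement on 12.2.1: 12.2.2.2 not covered; Belmark agreement on 12.2: RVC ≥ 65% → 8% available; preferential 8%. → 8%.
Sum: 33% + 23% + 8% = 64%.

64%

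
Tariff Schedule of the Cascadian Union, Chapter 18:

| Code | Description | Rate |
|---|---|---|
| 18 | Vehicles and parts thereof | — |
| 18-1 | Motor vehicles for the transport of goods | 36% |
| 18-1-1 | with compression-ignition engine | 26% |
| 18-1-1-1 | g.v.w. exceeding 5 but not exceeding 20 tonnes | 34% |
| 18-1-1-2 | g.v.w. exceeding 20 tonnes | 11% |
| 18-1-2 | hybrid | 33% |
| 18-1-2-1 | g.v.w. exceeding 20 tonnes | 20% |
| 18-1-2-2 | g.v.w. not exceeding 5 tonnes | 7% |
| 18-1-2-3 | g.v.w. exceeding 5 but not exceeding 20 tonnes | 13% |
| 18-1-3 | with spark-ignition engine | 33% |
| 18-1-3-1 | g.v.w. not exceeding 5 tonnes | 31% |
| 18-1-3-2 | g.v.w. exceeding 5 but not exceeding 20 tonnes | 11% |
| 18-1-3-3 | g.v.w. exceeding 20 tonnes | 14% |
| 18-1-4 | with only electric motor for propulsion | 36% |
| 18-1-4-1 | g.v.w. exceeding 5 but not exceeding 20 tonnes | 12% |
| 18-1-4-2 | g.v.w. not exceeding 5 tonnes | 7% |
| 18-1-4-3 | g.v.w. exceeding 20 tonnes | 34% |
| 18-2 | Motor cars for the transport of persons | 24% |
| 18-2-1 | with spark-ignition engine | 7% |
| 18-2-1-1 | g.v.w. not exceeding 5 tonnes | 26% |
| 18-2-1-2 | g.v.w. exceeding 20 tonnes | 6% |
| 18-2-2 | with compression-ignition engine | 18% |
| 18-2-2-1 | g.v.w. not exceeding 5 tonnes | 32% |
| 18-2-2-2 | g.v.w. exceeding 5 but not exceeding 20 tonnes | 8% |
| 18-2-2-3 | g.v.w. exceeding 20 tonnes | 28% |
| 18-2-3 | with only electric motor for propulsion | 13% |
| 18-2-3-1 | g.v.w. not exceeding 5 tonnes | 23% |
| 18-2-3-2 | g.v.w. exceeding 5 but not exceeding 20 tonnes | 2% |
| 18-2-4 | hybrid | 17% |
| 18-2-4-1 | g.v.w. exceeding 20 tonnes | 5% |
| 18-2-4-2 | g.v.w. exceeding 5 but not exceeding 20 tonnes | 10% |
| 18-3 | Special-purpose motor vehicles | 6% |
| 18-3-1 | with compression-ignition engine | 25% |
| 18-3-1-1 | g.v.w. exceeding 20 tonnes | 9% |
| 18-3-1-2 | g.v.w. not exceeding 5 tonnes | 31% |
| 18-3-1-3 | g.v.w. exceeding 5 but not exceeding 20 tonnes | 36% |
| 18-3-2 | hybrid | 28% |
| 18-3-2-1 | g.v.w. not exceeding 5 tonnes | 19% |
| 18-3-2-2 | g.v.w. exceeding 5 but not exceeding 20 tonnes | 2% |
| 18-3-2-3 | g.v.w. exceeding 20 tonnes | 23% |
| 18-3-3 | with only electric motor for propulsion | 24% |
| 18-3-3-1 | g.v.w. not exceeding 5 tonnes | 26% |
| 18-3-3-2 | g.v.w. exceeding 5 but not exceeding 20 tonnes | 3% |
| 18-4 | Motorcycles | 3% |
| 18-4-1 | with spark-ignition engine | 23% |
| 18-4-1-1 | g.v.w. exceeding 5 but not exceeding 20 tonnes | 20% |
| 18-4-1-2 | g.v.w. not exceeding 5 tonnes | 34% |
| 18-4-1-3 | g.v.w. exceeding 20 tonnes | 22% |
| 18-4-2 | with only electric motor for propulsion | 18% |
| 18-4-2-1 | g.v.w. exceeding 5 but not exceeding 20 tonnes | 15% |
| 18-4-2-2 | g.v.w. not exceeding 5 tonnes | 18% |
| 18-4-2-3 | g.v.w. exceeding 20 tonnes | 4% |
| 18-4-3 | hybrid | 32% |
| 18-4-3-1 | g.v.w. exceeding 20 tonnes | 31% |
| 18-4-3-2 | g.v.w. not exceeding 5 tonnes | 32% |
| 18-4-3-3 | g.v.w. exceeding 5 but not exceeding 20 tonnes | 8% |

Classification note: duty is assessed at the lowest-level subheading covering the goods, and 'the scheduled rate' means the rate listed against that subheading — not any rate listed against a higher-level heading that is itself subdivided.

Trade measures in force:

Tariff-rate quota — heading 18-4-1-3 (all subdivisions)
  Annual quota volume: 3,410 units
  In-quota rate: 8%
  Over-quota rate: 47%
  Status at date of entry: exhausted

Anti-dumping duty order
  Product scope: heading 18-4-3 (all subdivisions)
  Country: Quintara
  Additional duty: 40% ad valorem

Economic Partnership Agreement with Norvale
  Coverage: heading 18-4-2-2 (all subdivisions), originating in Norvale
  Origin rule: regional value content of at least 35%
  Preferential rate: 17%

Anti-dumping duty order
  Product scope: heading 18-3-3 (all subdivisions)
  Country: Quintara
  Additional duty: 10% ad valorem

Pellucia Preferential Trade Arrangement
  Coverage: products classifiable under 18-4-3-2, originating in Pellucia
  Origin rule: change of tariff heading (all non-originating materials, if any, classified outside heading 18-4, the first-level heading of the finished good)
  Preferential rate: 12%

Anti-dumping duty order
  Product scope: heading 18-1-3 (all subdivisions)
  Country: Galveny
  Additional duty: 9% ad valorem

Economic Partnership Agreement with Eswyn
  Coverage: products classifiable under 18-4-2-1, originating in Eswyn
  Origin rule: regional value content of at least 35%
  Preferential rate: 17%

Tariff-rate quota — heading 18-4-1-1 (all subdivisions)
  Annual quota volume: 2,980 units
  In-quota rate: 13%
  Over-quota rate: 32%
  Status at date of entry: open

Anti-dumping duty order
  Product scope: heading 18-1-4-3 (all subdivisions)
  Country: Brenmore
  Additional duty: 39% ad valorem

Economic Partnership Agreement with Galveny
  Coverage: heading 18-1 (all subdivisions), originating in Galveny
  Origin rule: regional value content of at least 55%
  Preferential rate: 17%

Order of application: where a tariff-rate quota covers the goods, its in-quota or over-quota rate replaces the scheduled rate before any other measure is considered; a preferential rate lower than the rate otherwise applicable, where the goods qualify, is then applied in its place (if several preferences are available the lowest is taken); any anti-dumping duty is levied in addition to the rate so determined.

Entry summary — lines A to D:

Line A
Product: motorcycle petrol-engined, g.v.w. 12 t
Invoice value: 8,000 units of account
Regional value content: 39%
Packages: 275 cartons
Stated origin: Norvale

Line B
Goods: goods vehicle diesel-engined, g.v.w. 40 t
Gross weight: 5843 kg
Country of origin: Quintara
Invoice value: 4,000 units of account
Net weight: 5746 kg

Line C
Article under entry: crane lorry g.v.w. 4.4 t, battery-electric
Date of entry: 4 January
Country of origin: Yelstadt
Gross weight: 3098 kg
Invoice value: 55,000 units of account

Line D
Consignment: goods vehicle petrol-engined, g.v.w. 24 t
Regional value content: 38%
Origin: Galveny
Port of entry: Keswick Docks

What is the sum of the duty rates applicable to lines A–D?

73%

Line A: motorcycle → 18-4; petrol-engined → 18-4-1; g.v.w. 12 t → 18-4-1-1. Scheduled 20%. quota on 18-4-1-1 open → in-quota 13%; Norvale agreement on 18-4-2-2: 18-4-1-1 not covered. → 13%.
Line B: goods vehicle → 18-1; diesel-engined → 18-1-1; g.v.w. 40 t → 18-1-1-2. Scheduled 11%. No special measure applies. → 11%.
Line C: crane lorry → 18-3; battery-electric → 18-3-3; g.v.w. 4.4 t → 18-3-3-1. Scheduled 26%. No special measure applies. → 26%.
Line D: goods vehicle → 18-1; petrol-engined → 18-1-3; g.v.w. 24 t → 18-1-3-3. Scheduled 14%. Galveny agreement on 18-1: RVC < 55%; anti-dumping (Galveny, 18-1-3): +9%; total 14% + 9% = 23%. → 23%.
Sum: 13% + 11% + 26% + 23% = 73%.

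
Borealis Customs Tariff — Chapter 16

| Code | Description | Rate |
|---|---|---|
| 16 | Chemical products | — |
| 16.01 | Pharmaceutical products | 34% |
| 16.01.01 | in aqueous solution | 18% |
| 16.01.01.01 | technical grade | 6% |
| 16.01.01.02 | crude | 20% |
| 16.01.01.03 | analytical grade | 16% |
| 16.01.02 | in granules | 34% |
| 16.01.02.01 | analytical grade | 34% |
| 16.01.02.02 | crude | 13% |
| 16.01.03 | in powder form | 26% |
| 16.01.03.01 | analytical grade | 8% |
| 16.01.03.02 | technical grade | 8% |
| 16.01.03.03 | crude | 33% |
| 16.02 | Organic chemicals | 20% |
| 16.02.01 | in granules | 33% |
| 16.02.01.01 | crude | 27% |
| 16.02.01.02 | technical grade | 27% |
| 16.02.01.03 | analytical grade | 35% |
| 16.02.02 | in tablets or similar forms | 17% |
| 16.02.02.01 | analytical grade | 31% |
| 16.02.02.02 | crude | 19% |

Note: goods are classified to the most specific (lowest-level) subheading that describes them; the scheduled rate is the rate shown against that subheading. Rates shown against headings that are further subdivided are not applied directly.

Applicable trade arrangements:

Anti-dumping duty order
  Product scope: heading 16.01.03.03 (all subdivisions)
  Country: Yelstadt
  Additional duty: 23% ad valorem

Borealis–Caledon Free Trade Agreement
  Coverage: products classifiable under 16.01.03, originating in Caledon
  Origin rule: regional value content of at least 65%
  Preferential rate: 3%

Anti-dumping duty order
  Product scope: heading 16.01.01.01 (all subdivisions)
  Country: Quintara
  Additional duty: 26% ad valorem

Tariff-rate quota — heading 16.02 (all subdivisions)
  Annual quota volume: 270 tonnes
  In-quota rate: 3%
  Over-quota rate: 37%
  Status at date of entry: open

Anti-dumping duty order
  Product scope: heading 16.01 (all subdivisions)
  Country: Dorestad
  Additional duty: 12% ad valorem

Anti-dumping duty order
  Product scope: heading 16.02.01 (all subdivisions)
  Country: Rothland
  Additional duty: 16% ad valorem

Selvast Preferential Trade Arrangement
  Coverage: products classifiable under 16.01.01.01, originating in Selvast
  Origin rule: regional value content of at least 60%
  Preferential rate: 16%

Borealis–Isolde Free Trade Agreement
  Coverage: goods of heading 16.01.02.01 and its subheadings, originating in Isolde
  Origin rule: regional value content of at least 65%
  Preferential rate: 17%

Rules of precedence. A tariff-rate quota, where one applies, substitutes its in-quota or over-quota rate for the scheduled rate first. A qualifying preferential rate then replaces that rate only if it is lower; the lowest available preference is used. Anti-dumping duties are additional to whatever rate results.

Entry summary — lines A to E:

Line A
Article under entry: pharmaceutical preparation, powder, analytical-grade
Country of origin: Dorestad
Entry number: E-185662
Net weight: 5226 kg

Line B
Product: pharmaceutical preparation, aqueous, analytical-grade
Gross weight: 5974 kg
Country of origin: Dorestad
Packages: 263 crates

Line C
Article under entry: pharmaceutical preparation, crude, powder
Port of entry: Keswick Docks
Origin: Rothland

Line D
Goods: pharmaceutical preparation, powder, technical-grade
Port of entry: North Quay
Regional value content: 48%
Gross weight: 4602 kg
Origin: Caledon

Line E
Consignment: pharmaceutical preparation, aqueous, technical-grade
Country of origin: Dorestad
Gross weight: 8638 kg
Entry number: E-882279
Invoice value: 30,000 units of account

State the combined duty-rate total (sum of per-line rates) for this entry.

Line A: pharmaceutical → 16.01; powder → 16.01.03; analytical-grade → 16.01.03.01. Scheduled 8%. anti-dumping (Dorestad, 16.01): +12%; total 8% + 12% = 20%. → 20%.
Line B: pharmaceutical → 16.01; aqueous → 16.01.01; analytical-grade → 16.01.01.03. Scheduled 16%. anti-dumping (Dorestad, 16.01): +12%; total 16% + 12% = 28%. → 28%.
Line C: pharmaceutical → 16.01; powder → 16.01.03; crude → 16.01.03.03. Scheduled 33%. No special measure applies. → 33%.
Line D: pharmaceutical → 16.01; powder → 16.01.03; technical-grade → 16.01.03.02. Scheduled 8%. Caledon agreement on 16.01.03: RVC < 65%. → 8%.
Line E: pharmaceutical → 16.01; aqueous → 16.01.01; technical-grade → 16.01.01.01. Scheduled 6%. anti-dumping (Dorestad, 16.01): +12%; total 6% + 12% = 18%. → 18%.
Sum: 20% + 28% + 33% + 8% + 18% = 107%.

107%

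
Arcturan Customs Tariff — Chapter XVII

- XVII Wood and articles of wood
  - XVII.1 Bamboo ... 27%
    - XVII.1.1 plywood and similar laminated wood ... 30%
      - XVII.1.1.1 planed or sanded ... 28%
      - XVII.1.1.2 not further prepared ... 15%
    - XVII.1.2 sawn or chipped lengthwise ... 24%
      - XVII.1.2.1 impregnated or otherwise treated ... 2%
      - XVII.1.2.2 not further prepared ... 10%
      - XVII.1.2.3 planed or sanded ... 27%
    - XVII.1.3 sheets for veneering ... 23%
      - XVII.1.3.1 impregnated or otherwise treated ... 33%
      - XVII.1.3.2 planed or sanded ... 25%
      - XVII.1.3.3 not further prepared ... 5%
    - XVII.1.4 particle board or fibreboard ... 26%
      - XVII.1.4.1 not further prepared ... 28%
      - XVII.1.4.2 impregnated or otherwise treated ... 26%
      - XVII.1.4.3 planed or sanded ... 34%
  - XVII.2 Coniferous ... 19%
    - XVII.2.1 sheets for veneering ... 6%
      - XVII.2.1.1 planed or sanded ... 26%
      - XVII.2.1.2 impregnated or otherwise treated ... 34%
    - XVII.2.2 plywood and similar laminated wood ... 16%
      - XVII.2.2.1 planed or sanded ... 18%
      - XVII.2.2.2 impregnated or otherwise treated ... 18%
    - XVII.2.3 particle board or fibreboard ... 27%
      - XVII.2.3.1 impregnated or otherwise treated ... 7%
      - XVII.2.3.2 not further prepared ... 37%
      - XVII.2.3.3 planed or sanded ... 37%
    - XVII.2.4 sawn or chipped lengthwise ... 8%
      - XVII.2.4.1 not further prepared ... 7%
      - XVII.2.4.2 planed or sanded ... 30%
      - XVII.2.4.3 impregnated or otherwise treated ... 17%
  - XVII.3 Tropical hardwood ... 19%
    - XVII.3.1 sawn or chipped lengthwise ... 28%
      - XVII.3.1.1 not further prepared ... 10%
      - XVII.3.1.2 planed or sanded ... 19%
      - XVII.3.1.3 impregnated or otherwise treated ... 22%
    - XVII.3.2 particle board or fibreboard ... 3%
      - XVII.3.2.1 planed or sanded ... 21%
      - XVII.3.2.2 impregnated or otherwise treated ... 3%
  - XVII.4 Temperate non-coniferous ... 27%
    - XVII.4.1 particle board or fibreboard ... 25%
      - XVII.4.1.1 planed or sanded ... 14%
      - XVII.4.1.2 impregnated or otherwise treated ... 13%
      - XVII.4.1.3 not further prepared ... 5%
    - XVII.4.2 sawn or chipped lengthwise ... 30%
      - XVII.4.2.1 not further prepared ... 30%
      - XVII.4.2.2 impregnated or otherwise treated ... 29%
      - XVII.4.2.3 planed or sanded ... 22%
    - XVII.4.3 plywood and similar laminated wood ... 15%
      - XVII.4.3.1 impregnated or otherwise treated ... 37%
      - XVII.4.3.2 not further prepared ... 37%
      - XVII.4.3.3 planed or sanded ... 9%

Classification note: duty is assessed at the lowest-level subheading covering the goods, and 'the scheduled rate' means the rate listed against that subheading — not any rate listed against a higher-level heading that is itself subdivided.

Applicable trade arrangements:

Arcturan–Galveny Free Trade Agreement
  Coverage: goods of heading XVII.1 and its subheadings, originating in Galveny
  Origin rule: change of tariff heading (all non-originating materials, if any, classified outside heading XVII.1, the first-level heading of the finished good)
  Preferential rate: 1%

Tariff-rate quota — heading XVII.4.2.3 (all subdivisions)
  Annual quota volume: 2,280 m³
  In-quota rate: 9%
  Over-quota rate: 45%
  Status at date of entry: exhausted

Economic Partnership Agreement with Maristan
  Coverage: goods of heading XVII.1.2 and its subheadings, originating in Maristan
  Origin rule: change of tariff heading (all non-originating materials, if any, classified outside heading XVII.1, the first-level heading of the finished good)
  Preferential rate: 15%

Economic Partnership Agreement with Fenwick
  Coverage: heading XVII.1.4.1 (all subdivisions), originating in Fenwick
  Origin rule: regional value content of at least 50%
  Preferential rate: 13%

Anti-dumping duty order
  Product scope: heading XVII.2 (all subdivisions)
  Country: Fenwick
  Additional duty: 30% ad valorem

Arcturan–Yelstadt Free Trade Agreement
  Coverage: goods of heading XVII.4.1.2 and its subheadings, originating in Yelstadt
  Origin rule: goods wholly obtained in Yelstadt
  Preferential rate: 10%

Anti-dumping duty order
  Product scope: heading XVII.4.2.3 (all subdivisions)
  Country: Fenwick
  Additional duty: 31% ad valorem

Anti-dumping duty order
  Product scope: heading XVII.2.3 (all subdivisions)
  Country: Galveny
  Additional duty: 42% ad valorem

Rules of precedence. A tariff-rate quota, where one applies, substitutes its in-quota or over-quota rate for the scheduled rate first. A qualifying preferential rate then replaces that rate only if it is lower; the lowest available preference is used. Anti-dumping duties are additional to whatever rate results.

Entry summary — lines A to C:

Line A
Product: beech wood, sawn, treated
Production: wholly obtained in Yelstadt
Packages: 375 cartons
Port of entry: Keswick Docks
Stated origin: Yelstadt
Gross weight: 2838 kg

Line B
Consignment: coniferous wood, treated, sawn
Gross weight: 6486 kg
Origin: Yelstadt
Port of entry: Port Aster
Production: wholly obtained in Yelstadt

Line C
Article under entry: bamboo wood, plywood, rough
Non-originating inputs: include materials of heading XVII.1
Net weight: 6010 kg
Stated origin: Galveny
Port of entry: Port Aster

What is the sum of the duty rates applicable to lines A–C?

Line A: beech → XVII.4; sawn → XVII.4.2; treated → XVII.4.2.2. Scheduled 29%. Yelstadt agreement on XVII.4.1.2: XVII.4.2.2 not covered. → 29%.
Line B: coniferous → XVII.2; sawn → XVII.2.4; treated → XVII.2.4.3. Scheduled 17%. Yelstadt agreement on XVII.4.1.2: XVII.2.4.3 not covered. → 17%.
Line C: bamboo → XVII.1; plywood → XVII.1.1; rough → XVII.1.1.2. Scheduled 15%. Galveny agreement on XVII.1: CTH not met. → 15%.
Sum: 29% + 17% + 15% = 61%.

61%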